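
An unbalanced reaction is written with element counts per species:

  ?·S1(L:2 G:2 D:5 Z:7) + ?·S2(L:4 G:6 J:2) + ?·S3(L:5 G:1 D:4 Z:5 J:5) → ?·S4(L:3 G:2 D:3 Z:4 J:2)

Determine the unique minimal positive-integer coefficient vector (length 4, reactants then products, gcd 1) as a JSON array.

Coefficients: [2, 1, 2, 6]

L: 2·2+1·4+2·5 = 18 | 6·3 = 18
G: 2·2+1·6+2·1 = 12 | 6·2 = 12
D: 2·5+1·0+2·4 = 18 | 6·3 = 18
Z: 2·7+1·0+2·5 = 24 | 6·4 = 24
J: 2·0+1·2+2·5 = 12 | 6·2 = 12
gcd(2,1,2,6) = 1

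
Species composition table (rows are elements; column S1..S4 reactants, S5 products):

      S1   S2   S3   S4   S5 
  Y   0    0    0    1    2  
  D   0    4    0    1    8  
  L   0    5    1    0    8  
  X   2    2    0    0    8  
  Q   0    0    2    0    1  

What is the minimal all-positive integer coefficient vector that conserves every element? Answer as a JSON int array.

Y: 5·0+3·0+1·0+4·1 = 4 | 2·2 = 4
D: 5·0+3·4+1·0+4·1 = 16 | 2·8 = 16
L: 5·0+3·5+1·1+4·0 = 16 | 2·8 = 16
X: 5·2+3·2+1·0+4·0 = 16 | 2·8 = 16
Q: 5·0+3·0+1·2+4·0 = 2 | 2·1 = 2
gcd(5,3,1,4,2) = 1

Coefficients: [5, 3, 1, 4, 2]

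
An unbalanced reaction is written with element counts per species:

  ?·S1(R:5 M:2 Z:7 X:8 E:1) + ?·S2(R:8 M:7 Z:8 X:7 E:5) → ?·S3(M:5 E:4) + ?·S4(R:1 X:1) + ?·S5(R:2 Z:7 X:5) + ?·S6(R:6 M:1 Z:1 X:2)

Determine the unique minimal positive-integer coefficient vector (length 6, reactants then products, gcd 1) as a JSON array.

R: 1·5+3·8 = 29 | 4·0+3·1+4·2+3·6 = 29
M: 1·2+3·7 = 23 | 4·5+3·0+4·0+3·1 = 23
Z: 1·7+3·8 = 31 | 4·0+3·0+4·7+3·1 = 31
X: 1·8+3·7 = 29 | 4·0+3·1+4·5+3·2 = 29
E: 1·1+3·5 = 16 | 4·4+3·0+4·0+3·0 = 16
gcd(1,3,4,3,4,3) = 1

Coefficients: [1, 3, 4, 3, 4, 3]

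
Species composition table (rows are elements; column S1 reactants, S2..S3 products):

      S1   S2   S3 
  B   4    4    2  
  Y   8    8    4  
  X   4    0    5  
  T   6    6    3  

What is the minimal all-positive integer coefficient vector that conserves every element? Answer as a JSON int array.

Coefficients: [5, 3, 4]

B: 5·4 = 20 | 3·4+4·2 = 20
Y: 5·8 = 40 | 3·8+4·4 = 40
X: 5·4 = 20 | 3·0+4·5 = 20
T: 5·6 = 30 | 3·6+4·3 = 30
gcd(5,3,4) = 1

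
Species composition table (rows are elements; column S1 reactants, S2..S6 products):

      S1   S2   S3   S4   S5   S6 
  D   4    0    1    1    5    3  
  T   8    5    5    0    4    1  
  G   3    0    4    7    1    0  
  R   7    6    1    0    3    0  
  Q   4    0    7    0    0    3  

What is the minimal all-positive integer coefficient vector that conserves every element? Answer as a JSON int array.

Coefficients: [4, 4, 1, 1, 1, 3]

D: 4·4 = 16 | 4·0+1·1+1·1+1·5+3·3 = 16
T: 4·8 = 32 | 4·5+1·5+1·0+1·4+3·1 = 32
G: 4·3 = 12 | 4·0+1·4+1·7+1·1+3·0 = 12
R: 4·7 = 28 | 4·6+1·1+1·0+1·3+3·0 = 28
Q: 4·4 = 16 | 4·0+1·7+1·0+1·0+3·3 = 16
gcd(4,4,1,1,1,3) = 1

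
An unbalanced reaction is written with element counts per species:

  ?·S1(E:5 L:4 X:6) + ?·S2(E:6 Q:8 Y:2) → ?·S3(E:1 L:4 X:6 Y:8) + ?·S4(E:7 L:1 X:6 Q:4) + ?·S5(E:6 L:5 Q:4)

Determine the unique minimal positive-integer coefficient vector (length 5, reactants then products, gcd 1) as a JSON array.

E: 6·5+4·6 = 54 | 1·1+5·7+3·6 = 54
L: 6·4+4·0 = 24 | 1·4+5·1+3·5 = 24
X: 6·6+4·0 = 36 | 1·6+5·6+3·0 = 36
Q: 6·0+4·8 = 32 | 1·0+5·4+3·4 = 32
Y: 6·0+4·2 = 8 | 1·8+5·0+3·0 = 8
gcd(6,4,1,5,3) = 1

Coefficients: [6, 4, 1, 5, 3]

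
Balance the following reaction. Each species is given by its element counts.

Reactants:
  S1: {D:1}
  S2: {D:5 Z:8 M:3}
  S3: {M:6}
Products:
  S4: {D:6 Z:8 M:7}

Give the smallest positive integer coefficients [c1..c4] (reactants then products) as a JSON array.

Coefficients: [3, 3, 2, 3]

D: 3·1+3·5+2·0 = 18 | 3·6 = 18
Z: 3·0+3·8+2·0 = 24 | 3·8 = 24
M: 3·0+3·3+2·6 = 21 | 3·7 = 21
gcd(3,3,2,3) = 1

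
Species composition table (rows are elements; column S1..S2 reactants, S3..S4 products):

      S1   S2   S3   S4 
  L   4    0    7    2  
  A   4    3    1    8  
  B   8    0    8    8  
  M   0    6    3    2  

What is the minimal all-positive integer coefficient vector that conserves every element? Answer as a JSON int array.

Coefficients: [5, 2, 2, 3]

L: 5·4+2·0 = 20 | 2·7+3·2 = 20
A: 5·4+2·3 = 26 | 2·1+3·8 = 26
B: 5·8+2·0 = 40 | 2·8+3·8 = 40
M: 5·0+2·6 = 12 | 2·3+3·2 = 12
gcd(5,2,2,3) = 1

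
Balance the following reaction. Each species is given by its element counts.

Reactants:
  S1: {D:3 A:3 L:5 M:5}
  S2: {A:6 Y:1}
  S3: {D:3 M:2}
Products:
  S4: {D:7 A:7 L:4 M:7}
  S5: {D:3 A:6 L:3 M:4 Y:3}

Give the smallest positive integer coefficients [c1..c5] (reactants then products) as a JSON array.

D: 3·3+3·0+5·3 = 24 | 3·7+1·3 = 24
A: 3·3+3·6+5·0 = 27 | 3·7+1·6 = 27
L: 3·5+3·0+5·0 = 15 | 3·4+1·3 = 15
M: 3·5+3·0+5·2 = 25 | 3·7+1·4 = 25
Y: 3·0+3·1+5·0 = 3 | 3·0+1·3 = 3
gcd(3,3,5,3,1) = 1

Coefficients: [3, 3, 5, 3, 1]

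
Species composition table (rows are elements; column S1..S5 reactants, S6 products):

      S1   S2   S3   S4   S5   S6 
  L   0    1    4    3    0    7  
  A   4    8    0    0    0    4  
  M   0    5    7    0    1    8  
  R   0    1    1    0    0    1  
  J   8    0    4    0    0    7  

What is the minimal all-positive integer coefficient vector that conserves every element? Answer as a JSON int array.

Coefficients: [2, 1, 3, 5, 6, 4]

L: 2·0+1·1+3·4+5·3+6·0 = 28 | 4·7 = 28
A: 2·4+1·8+3·0+5·0+6·0 = 16 | 4·4 = 16
M: 2·0+1·5+3·7+5·0+6·1 = 32 | 4·8 = 32
R: 2·0+1·1+3·1+5·0+6·0 = 4 | 4·1 = 4
J: 2·8+1·0+3·4+5·0+6·0 = 28 | 4·7 = 28
gcd(2,1,3,5,6,4) = 1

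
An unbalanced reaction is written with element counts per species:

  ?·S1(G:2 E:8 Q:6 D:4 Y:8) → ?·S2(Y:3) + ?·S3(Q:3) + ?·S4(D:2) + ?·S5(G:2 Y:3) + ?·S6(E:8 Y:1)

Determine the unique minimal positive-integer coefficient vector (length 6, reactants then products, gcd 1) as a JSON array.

Coefficients: [3, 4, 6, 6, 3, 3]

G: 3·2 = 6 | 4·0+6·0+6·0+3·2+3·0 = 6
E: 3·8 = 24 | 4·0+6·0+6·0+3·0+3·8 = 24
Q: 3·6 = 18 | 4·0+6·3+6·0+3·0+3·0 = 18
D: 3·4 = 12 | 4·0+6·0+6·2+3·0+3·0 = 12
Y: 3·8 = 24 | 4·3+6·0+6·0+3·3+3·1 = 24
gcd(3,4,6,6,3,3) = 1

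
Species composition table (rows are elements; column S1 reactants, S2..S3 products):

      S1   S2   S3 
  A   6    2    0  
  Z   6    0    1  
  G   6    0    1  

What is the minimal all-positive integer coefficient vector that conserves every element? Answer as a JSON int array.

Coefficients: [1, 3, 6]

A: 1·6 = 6 | 3·2+6·0 = 6
Z: 1·6 = 6 | 3·0+6·1 = 6
G: 1·6 = 6 | 3·0+6·1 = 6
gcd(1,3,6) = 1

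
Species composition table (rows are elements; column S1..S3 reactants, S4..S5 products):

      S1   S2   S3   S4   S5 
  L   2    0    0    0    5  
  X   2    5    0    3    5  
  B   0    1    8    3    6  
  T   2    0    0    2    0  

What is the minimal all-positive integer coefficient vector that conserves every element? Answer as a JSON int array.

L: 5·2+3·0+3·0 = 10 | 5·0+2·5 = 10
X: 5·2+3·5+3·0 = 25 | 5·3+2·5 = 25
B: 5·0+3·1+3·8 = 27 | 5·3+2·6 = 27
T: 5·2+3·0+3·0 = 10 | 5·2+2·0 = 10
gcd(5,3,3,5,2) = 1

Coefficients: [5, 3, 3, 5, 2]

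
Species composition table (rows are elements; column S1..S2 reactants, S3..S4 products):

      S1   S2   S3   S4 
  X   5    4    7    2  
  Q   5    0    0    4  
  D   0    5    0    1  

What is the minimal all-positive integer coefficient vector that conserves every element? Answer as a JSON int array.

X: 4·5+1·4 = 24 | 2·7+5·2 = 24
Q: 4·5+1·0 = 20 | 2·0+5·4 = 20
D: 4·0+1·5 = 5 | 2·0+5·1 = 5
gcd(4,1,2,5) = 1

Coefficients: [4, 1, 2, 5]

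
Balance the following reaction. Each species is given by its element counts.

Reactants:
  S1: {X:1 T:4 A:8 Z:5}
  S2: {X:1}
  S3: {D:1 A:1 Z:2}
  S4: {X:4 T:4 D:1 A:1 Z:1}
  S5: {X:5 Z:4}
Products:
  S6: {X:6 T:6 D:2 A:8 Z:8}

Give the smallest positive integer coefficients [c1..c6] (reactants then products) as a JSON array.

Coefficients: [3, 4, 5, 3, 1, 4]

X: 3·1+4·1+5·0+3·4+1·5 = 24 | 4·6 = 24
T: 3·4+4·0+5·0+3·4+1·0 = 24 | 4·6 = 24
D: 3·0+4·0+5·1+3·1+1·0 = 8 | 4·2 = 8
A: 3·8+4·0+5·1+3·1+1·0 = 32 | 4·8 = 32
Z: 3·5+4·0+5·2+3·1+1·4 = 32 | 4·8 = 32
gcd(3,4,5,3,1,4) = 1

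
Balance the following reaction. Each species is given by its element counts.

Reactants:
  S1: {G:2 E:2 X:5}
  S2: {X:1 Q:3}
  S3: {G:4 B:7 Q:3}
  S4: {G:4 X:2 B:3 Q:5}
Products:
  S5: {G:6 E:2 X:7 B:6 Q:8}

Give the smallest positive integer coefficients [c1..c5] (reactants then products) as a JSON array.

Coefficients: [4, 6, 3, 1, 4]

G: 4·2+6·0+3·4+1·4 = 24 | 4·6 = 24
E: 4·2+6·0+3·0+1·0 = 8 | 4·2 = 8
X: 4·5+6·1+3·0+1·2 = 28 | 4·7 = 28
B: 4·0+6·0+3·7+1·3 = 24 | 4·6 = 24
Q: 4·0+6·3+3·3+1·5 = 32 | 4·8 = 32
gcd(4,6,3,1,4) = 1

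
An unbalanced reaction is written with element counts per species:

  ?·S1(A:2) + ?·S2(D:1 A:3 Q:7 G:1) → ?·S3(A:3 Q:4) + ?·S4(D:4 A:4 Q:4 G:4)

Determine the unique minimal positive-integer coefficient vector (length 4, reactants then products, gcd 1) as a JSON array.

D: 5·0+4·1 = 4 | 6·0+1·4 = 4
A: 5·2+4·3 = 22 | 6·3+1·4 = 22
Q: 5·0+4·7 = 28 | 6·4+1·4 = 28
G: 5·0+4·1 = 4 | 6·0+1·4 = 4
gcd(5,4,6,1) = 1

Coefficients: [5, 4, 6, 1]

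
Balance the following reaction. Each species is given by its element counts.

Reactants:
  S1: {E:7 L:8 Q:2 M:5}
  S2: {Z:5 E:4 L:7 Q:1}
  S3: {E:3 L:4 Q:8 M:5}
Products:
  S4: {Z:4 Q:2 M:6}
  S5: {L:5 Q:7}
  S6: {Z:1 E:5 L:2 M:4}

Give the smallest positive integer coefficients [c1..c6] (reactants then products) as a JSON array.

Coefficients: [1, 2, 5, 1, 6, 6]

Z: 1·0+2·5+5·0 = 10 | 1·4+6·0+6·1 = 10
E: 1·7+2·4+5·3 = 30 | 1·0+6·0+6·5 = 30
L: 1·8+2·7+5·4 = 42 | 1·0+6·5+6·2 = 42
Q: 1·2+2·1+5·8 = 44 | 1·2+6·7+6·0 = 44
M: 1·5+2·0+5·5 = 30 | 1·6+6·0+6·4 = 30
gcd(1,2,5,1,6,6) = 1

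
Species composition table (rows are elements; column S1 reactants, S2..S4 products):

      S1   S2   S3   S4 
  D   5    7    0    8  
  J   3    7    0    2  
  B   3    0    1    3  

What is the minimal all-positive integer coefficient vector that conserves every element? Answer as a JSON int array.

Coefficients: [3, 1, 6, 1]

D: 3·5 = 15 | 1·7+6·0+1·8 = 15
J: 3·3 = 9 | 1·7+6·0+1·2 = 9
B: 3·3 = 9 | 1·0+6·1+1·3 = 9
gcd(3,1,6,1) = 1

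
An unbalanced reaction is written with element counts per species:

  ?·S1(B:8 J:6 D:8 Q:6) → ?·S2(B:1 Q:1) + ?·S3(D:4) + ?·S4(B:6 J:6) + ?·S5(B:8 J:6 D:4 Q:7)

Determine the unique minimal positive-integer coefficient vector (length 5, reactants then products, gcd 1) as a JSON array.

B: 5·8 = 40 | 2·1+6·0+1·6+4·8 = 40
J: 5·6 = 30 | 2·0+6·0+1·6+4·6 = 30
D: 5·8 = 40 | 2·0+6·4+1·0+4·4 = 40
Q: 5·6 = 30 | 2·1+6·0+1·0+4·7 = 30
gcd(5,2,6,1,4) = 1

Coefficients: [5, 2, 6, 1, 4]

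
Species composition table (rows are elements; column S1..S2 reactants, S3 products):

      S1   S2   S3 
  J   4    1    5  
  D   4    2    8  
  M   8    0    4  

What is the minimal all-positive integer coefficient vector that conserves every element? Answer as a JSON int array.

Coefficients: [1, 6, 2]

J: 1·4+6·1 = 10 | 2·5 = 10
D: 1·4+6·2 = 16 | 2·8 = 16
M: 1·8+6·0 = 8 | 2·4 = 8
gcd(1,6,2) = 1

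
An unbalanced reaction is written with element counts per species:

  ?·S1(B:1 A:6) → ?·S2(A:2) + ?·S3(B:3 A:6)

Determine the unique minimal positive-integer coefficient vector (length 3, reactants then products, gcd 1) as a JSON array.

Coefficients: [3, 6, 1]

B: 3·1 = 3 | 6·0+1·3 = 3
A: 3·6 = 18 | 6·2+1·6 = 18
gcd(3,6,1) = 1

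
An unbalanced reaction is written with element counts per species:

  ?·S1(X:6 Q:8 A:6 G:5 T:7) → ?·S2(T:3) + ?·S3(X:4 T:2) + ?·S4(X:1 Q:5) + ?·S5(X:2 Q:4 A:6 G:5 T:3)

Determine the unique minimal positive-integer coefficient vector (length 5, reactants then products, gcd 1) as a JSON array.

X: 5·6 = 30 | 4·0+4·4+4·1+5·2 = 30
Q: 5·8 = 40 | 4·0+4·0+4·5+5·4 = 40
A: 5·6 = 30 | 4·0+4·0+4·0+5·6 = 30
G: 5·5 = 25 | 4·0+4·0+4·0+5·5 = 25
T: 5·7 = 35 | 4·3+4·2+4·0+5·3 = 35
gcd(5,4,4,4,5) = 1

Coefficients: [5, 4, 4, 4, 5]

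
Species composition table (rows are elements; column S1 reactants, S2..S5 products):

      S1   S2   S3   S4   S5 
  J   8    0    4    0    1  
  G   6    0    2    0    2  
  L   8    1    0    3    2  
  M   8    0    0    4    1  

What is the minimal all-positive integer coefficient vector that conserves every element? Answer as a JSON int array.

Coefficients: [3, 1, 5, 5, 4]

J: 3·8 = 24 | 1·0+5·4+5·0+4·1 = 24
G: 3·6 = 18 | 1·0+5·2+5·0+4·2 = 18
L: 3·8 = 24 | 1·1+5·0+5·3+4·2 = 24
M: 3·8 = 24 | 1·0+5·0+5·4+4·1 = 24
gcd(3,1,5,5,4) = 1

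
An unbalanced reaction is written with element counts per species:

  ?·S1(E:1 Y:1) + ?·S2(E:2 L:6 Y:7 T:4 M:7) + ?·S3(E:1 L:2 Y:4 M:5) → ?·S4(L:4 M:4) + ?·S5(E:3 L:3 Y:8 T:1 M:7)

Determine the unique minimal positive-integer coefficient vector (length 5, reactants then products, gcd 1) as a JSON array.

Coefficients: [5, 1, 5, 1, 4]

E: 5·1+1·2+5·1 = 12 | 1·0+4·3 = 12
L: 5·0+1·6+5·2 = 16 | 1·4+4·3 = 16
Y: 5·1+1·7+5·4 = 32 | 1·0+4·8 = 32
T: 5·0+1·4+5·0 = 4 | 1·0+4·1 = 4
M: 5·0+1·7+5·5 = 32 | 1·4+4·7 = 32
gcd(5,1,5,1,4) = 1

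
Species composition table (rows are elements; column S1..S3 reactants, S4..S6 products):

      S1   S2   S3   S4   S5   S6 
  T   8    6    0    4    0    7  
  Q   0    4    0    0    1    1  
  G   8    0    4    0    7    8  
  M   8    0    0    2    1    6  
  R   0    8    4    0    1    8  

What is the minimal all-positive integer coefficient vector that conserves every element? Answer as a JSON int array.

T: 5·8+2·6+5·0 = 52 | 6·4+4·0+4·7 = 52
Q: 5·0+2·4+5·0 = 8 | 6·0+4·1+4·1 = 8
G: 5·8+2·0+5·4 = 60 | 6·0+4·7+4·8 = 60
M: 5·8+2·0+5·0 = 40 | 6·2+4·1+4·6 = 40
R: 5·0+2·8+5·4 = 36 | 6·0+4·1+4·8 = 36
gcd(5,2,5,6,4,4) = 1

Coefficients: [5, 2, 5, 6, 4, 4]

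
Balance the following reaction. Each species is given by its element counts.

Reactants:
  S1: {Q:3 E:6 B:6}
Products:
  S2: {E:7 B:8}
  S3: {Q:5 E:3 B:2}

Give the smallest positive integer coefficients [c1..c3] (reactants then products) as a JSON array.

Q: 5·3 = 15 | 3·0+3·5 = 15
E: 5·6 = 30 | 3·7+3·3 = 30
B: 5·6 = 30 | 3·8+3·2 = 30
gcd(5,3,3) = 1

Coefficients: [5, 3, 3]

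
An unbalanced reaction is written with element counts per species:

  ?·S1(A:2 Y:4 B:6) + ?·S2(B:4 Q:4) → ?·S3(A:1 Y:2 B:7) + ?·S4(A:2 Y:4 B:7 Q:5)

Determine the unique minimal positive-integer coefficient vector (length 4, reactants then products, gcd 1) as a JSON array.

A: 6·2+5·0 = 12 | 4·1+4·2 = 12
Y: 6·4+5·0 = 24 | 4·2+4·4 = 24
B: 6·6+5·4 = 56 | 4·7+4·7 = 56
Q: 6·0+5·4 = 20 | 4·0+4·5 = 20
gcd(6,5,4,4) = 1

Coefficients: [6, 5, 4, 4]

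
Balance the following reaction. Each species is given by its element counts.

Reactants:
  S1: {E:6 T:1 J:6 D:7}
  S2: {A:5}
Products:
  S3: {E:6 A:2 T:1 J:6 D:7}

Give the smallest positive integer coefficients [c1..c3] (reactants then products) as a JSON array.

E: 5·6+2·0 = 30 | 5·6 = 30
A: 5·0+2·5 = 10 | 5·2 = 10
T: 5·1+2·0 = 5 | 5·1 = 5
J: 5·6+2·0 = 30 | 5·6 = 30
D: 5·7+2·0 = 35 | 5·7 = 35
gcd(5,2,5) = 1

Coefficients: [5, 2, 5]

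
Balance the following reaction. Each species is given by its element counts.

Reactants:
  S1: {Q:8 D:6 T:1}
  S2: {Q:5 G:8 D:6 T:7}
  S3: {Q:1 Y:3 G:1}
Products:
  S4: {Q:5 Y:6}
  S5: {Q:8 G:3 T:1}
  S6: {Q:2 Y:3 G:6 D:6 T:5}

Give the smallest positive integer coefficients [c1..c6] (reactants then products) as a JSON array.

Coefficients: [1, 3, 6, 1, 2, 4]

Q: 1·8+3·5+6·1 = 29 | 1·5+2·8+4·2 = 29
Y: 1·0+3·0+6·3 = 18 | 1·6+2·0+4·3 = 18
G: 1·0+3·8+6·1 = 30 | 1·0+2·3+4·6 = 30
D: 1·6+3·6+6·0 = 24 | 1·0+2·0+4·6 = 24
T: 1·1+3·7+6·0 = 22 | 1·0+2·1+4·5 = 22
gcd(1,3,6,1,2,4) = 1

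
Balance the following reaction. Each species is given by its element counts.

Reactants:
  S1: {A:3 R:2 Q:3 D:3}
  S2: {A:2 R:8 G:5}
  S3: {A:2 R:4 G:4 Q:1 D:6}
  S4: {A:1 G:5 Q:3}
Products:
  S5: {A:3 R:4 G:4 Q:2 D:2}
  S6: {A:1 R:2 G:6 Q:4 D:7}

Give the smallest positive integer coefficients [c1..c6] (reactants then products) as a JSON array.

A: 2·3+1·2+3·2+3·1 = 17 | 5·3+2·1 = 17
R: 2·2+1·8+3·4+3·0 = 24 | 5·4+2·2 = 24
G: 2·0+1·5+3·4+3·5 = 32 | 5·4+2·6 = 32
Q: 2·3+1·0+3·1+3·3 = 18 | 5·2+2·4 = 18
D: 2·3+1·0+3·6+3·0 = 24 | 5·2+2·7 = 24
gcd(2,1,3,3,5,2) = 1

Coefficients: [2, 1, 3, 3, 5, 2]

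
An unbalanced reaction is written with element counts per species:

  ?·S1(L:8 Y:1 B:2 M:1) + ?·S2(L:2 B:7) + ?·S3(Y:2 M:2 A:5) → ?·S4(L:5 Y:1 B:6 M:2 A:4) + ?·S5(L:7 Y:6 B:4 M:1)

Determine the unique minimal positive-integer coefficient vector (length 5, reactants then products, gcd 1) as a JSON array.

L: 3·8+4·2+4·0 = 32 | 5·5+1·7 = 32
Y: 3·1+4·0+4·2 = 11 | 5·1+1·6 = 11
B: 3·2+4·7+4·0 = 34 | 5·6+1·4 = 34
M: 3·1+4·0+4·2 = 11 | 5·2+1·1 = 11
A: 3·0+4·0+4·5 = 20 | 5·4+1·0 = 20
gcd(3,4,4,5,1) = 1

Coefficients: [3, 4, 4, 5, 1]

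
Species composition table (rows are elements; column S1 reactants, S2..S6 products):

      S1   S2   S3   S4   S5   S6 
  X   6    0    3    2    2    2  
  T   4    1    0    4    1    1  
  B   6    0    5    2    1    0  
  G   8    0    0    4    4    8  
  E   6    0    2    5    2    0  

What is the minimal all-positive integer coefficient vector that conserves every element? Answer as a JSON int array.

X: 5·6 = 30 | 5·0+4·3+2·2+6·2+1·2 = 30
T: 5·4 = 20 | 5·1+4·0+2·4+6·1+1·1 = 20
B: 5·6 = 30 | 5·0+4·5+2·2+6·1+1·0 = 30
G: 5·8 = 40 | 5·0+4·0+2·4+6·4+1·8 = 40
E: 5·6 = 30 | 5·0+4·2+2·5+6·2+1·0 = 30
gcd(5,5,4,2,6,1) = 1

Coefficients: [5, 5, 4, 2, 6, 1]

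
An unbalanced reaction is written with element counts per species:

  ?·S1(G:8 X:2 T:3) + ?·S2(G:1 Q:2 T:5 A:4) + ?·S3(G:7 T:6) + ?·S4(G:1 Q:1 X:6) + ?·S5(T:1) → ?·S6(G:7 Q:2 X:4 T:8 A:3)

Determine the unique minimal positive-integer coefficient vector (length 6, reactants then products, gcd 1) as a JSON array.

G: 2·8+3·1+1·7+2·1+5·0 = 28 | 4·7 = 28
Q: 2·0+3·2+1·0+2·1+5·0 = 8 | 4·2 = 8
X: 2·2+3·0+1·0+2·6+5·0 = 16 | 4·4 = 16
T: 2·3+3·5+1·6+2·0+5·1 = 32 | 4·8 = 32
A: 2·0+3·4+1·0+2·0+5·0 = 12 | 4·3 = 12
gcd(2,3,1,2,5,4) = 1

Coefficients: [2, 3, 1, 2, 5, 4]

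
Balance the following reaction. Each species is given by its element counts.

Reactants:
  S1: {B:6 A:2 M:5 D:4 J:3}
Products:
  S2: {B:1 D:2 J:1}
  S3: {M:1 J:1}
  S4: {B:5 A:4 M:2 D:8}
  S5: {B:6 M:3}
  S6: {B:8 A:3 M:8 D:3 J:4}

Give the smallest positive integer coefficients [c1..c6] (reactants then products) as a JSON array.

B: 5·6 = 30 | 3·1+4·0+1·5+1·6+2·8 = 30
A: 5·2 = 10 | 3·0+4·0+1·4+1·0+2·3 = 10
M: 5·5 = 25 | 3·0+4·1+1·2+1·3+2·8 = 25
D: 5·4 = 20 | 3·2+4·0+1·8+1·0+2·3 = 20
J: 5·3 = 15 | 3·1+4·1+1·0+1·0+2·4 = 15
gcd(5,3,4,1,1,2) = 1

Coefficients: [5, 3, 4, 1, 1, 2]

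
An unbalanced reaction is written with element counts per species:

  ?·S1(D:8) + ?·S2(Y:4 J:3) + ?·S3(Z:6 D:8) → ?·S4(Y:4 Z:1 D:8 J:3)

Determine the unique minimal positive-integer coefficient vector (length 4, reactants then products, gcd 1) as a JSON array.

Y: 5·0+6·4+1·0 = 24 | 6·4 = 24
Z: 5·0+6·0+1·6 = 6 | 6·1 = 6
D: 5·8+6·0+1·8 = 48 | 6·8 = 48
J: 5·0+6·3+1·0 = 18 | 6·3 = 18
gcd(5,6,1,6) = 1

Coefficients: [5, 6, 1, 6]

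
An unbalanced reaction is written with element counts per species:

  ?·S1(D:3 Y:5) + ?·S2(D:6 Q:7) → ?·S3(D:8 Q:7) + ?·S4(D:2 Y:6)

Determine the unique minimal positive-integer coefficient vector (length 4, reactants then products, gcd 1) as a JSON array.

Coefficients: [6, 4, 4, 5]

D: 6·3+4·6 = 42 | 4·8+5·2 = 42
Q: 6·0+4·7 = 28 | 4·7+5·0 = 28
Y: 6·5+4·0 = 30 | 4·0+5·6 = 30
gcd(6,4,4,5) = 1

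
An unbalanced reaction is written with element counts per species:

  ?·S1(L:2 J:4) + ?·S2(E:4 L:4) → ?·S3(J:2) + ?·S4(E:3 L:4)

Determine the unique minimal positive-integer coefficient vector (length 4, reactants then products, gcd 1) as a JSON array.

E: 2·0+3·4 = 12 | 4·0+4·3 = 12
L: 2·2+3·4 = 16 | 4·0+4·4 = 16
J: 2·4+3·0 = 8 | 4·2+4·0 = 8
gcd(2,3,4,4) = 1

Coefficients: [2, 3, 4, 4]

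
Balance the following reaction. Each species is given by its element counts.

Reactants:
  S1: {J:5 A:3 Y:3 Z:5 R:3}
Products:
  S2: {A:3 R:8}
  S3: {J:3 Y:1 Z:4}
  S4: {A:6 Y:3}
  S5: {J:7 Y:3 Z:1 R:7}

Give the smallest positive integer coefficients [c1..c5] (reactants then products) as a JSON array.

J: 5·5 = 25 | 1·0+6·3+2·0+1·7 = 25
A: 5·3 = 15 | 1·3+6·0+2·6+1·0 = 15
Y: 5·3 = 15 | 1·0+6·1+2·3+1·3 = 15
Z: 5·5 = 25 | 1·0+6·4+2·0+1·1 = 25
R: 5·3 = 15 | 1·8+6·0+2·0+1·7 = 15
gcd(5,1,6,2,1) = 1

Coefficients: [5, 1, 6, 2, 1]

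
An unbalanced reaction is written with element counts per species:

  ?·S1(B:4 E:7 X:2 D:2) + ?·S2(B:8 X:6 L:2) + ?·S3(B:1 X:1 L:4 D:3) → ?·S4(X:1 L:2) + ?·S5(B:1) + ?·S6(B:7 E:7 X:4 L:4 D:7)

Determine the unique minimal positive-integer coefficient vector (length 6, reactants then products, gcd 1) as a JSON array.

Coefficients: [3, 1, 5, 5, 4, 3]

B: 3·4+1·8+5·1 = 25 | 5·0+4·1+3·7 = 25
E: 3·7+1·0+5·0 = 21 | 5·0+4·0+3·7 = 21
X: 3·2+1·6+5·1 = 17 | 5·1+4·0+3·4 = 17
L: 3·0+1·2+5·4 = 22 | 5·2+4·0+3·4 = 22
D: 3·2+1·0+5·3 = 21 | 5·0+4·0+3·7 = 21
gcd(3,1,5,5,4,3) = 1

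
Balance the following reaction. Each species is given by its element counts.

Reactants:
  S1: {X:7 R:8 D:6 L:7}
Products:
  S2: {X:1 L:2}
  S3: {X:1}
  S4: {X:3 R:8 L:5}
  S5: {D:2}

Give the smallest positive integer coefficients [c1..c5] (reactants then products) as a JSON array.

X: 1·7 = 7 | 1·1+3·1+1·3+3·0 = 7
R: 1·8 = 8 | 1·0+3·0+1·8+3·0 = 8
D: 1·6 = 6 | 1·0+3·0+1·0+3·2 = 6
L: 1·7 = 7 | 1·2+3·0+1·5+3·0 = 7
gcd(1,1,3,1,3) = 1

Coefficients: [1, 1, 3, 1, 3]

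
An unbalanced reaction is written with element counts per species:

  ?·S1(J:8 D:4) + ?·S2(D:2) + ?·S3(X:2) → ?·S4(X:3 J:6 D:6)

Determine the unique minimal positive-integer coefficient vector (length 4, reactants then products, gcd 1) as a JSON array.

X: 3·0+6·0+6·2 = 12 | 4·3 = 12
J: 3·8+6·0+6·0 = 24 | 4·6 = 24
D: 3·4+6·2+6·0 = 24 | 4·6 = 24
gcd(3,6,6,4) = 1

Coefficients: [3, 6, 6, 4]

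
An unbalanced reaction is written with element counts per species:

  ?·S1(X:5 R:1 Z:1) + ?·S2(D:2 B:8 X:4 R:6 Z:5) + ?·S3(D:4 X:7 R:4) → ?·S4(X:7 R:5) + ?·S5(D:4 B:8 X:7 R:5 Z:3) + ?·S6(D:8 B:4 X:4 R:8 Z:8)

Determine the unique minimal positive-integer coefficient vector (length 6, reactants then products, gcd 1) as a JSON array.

D: 1·0+6·2+6·4 = 36 | 4·0+5·4+2·8 = 36
B: 1·0+6·8+6·0 = 48 | 4·0+5·8+2·4 = 48
X: 1·5+6·4+6·7 = 71 | 4·7+5·7+2·4 = 71
R: 1·1+6·6+6·4 = 61 | 4·5+5·5+2·8 = 61
Z: 1·1+6·5+6·0 = 31 | 4·0+5·3+2·8 = 31
gcd(1,6,6,4,5,2) = 1

Coefficients: [1, 6, 6, 4, 5, 2]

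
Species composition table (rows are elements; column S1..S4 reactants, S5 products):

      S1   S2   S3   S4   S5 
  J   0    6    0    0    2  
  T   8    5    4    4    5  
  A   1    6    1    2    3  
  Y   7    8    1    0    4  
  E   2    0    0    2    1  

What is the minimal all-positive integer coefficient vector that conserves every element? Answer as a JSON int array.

J: 1·0+2·6+1·0+2·0 = 12 | 6·2 = 12
T: 1·8+2·5+1·4+2·4 = 30 | 6·5 = 30
A: 1·1+2·6+1·1+2·2 = 18 | 6·3 = 18
Y: 1·7+2·8+1·1+2·0 = 24 | 6·4 = 24
E: 1·2+2·0+1·0+2·2 = 6 | 6·1 = 6
gcd(1,2,1,2,6) = 1

Coefficients: [1, 2, 1, 2, 6]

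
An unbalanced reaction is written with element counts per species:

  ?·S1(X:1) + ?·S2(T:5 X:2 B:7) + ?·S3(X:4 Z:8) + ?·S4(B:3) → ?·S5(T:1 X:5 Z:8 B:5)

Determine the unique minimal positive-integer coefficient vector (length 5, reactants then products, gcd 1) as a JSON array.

Coefficients: [3, 1, 5, 6, 5]

T: 3·0+1·5+5·0+6·0 = 5 | 5·1 = 5
X: 3·1+1·2+5·4+6·0 = 25 | 5·5 = 25
Z: 3·0+1·0+5·8+6·0 = 40 | 5·8 = 40
B: 3·0+1·7+5·0+6·3 = 25 | 5·5 = 25
gcd(3,1,5,6,5) = 1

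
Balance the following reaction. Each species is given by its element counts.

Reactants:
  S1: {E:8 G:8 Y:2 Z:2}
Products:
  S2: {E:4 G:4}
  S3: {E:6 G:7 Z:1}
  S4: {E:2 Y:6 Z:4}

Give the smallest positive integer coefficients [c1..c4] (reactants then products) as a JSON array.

E: 6·8 = 48 | 5·4+4·6+2·2 = 48
G: 6·8 = 48 | 5·4+4·7+2·0 = 48
Y: 6·2 = 12 | 5·0+4·0+2·6 = 12
Z: 6·2 = 12 | 5·0+4·1+2·4 = 12
gcd(6,5,4,2) = 1

Coefficients: [6, 5, 4, 2]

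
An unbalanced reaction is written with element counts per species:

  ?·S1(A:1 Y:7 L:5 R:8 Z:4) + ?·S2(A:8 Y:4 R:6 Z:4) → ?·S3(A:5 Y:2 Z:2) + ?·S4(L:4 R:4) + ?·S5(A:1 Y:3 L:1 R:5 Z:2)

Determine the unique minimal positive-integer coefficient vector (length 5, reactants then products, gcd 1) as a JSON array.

Coefficients: [2, 3, 4, 1, 6]

A: 2·1+3·8 = 26 | 4·5+1·0+6·1 = 26
Y: 2·7+3·4 = 26 | 4·2+1·0+6·3 = 26
L: 2·5+3·0 = 10 | 4·0+1·4+6·1 = 10
R: 2·8+3·6 = 34 | 4·0+1·4+6·5 = 34
Z: 2·4+3·4 = 20 | 4·2+1·0+6·2 = 20
gcd(2,3,4,1,6) = 1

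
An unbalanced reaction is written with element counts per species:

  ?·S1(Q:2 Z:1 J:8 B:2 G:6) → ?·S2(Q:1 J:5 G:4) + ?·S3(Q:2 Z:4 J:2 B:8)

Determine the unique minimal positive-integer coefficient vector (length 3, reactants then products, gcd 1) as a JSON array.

Coefficients: [4, 6, 1]

Q: 4·2 = 8 | 6·1+1·2 = 8
Z: 4·1 = 4 | 6·0+1·4 = 4
J: 4·8 = 32 | 6·5+1·2 = 32
B: 4·2 = 8 | 6·0+1·8 = 8
G: 4·6 = 24 | 6·4+1·0 = 24
gcd(4,6,1) = 1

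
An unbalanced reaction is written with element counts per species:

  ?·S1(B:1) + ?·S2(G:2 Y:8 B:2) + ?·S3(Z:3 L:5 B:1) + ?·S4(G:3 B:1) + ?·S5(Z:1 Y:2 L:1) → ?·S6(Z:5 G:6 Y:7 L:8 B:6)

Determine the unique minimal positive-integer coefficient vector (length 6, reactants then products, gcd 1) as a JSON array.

Coefficients: [6, 3, 6, 6, 2, 4]

Z: 6·0+3·0+6·3+6·0+2·1 = 20 | 4·5 = 20
G: 6·0+3·2+6·0+6·3+2·0 = 24 | 4·6 = 24
Y: 6·0+3·8+6·0+6·0+2·2 = 28 | 4·7 = 28
L: 6·0+3·0+6·5+6·0+2·1 = 32 | 4·8 = 32
B: 6·1+3·2+6·1+6·1+2·0 = 24 | 4·6 = 24
gcd(6,3,6,6,2,4) = 1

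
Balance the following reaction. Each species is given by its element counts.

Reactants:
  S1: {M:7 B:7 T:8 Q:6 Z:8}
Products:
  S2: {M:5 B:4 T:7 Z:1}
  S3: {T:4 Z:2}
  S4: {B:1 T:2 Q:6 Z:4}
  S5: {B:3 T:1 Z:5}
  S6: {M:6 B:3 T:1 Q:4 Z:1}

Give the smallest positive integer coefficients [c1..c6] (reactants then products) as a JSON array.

Coefficients: [4, 2, 2, 2, 3, 3]

M: 4·7 = 28 | 2·5+2·0+2·0+3·0+3·6 = 28
B: 4·7 = 28 | 2·4+2·0+2·1+3·3+3·3 = 28
T: 4·8 = 32 | 2·7+2·4+2·2+3·1+3·1 = 32
Q: 4·6 = 24 | 2·0+2·0+2·6+3·0+3·4 = 24
Z: 4·8 = 32 | 2·1+2·2+2·4+3·5+3·1 = 32
gcd(4,2,2,2,3,3) = 1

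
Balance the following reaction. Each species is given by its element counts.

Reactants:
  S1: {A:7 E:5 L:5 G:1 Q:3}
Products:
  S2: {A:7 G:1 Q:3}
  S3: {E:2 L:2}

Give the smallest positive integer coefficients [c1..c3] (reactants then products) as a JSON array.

Coefficients: [2, 2, 5]

A: 2·7 = 14 | 2·7+5·0 = 14
E: 2·5 = 10 | 2·0+5·2 = 10
L: 2·5 = 10 | 2·0+5·2 = 10
G: 2·1 = 2 | 2·1+5·0 = 2
Q: 2·3 = 6 | 2·3+5·0 = 6
gcd(2,2,5) = 1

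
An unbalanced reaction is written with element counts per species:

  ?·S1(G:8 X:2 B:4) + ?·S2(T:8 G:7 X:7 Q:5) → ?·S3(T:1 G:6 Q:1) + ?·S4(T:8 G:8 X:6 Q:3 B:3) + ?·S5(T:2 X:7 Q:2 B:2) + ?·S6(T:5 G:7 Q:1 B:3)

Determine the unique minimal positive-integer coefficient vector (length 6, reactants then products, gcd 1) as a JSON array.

Coefficients: [3, 3, 5, 1, 3, 1]

T: 3·0+3·8 = 24 | 5·1+1·8+3·2+1·5 = 24
G: 3·8+3·7 = 45 | 5·6+1·8+3·0+1·7 = 45
X: 3·2+3·7 = 27 | 5·0+1·6+3·7+1·0 = 27
Q: 3·0+3·5 = 15 | 5·1+1·3+3·2+1·1 = 15
B: 3·4+3·0 = 12 | 5·0+1·3+3·2+1·3 = 12
gcd(3,3,5,1,3,1) = 1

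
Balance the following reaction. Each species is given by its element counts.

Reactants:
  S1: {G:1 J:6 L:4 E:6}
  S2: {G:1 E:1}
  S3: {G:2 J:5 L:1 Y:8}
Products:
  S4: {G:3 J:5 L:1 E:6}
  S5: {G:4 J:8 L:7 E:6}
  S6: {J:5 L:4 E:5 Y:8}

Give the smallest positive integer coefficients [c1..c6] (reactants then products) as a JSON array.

G: 3·1+5·1+1·2 = 10 | 2·3+1·4+1·0 = 10
J: 3·6+5·0+1·5 = 23 | 2·5+1·8+1·5 = 23
L: 3·4+5·0+1·1 = 13 | 2·1+1·7+1·4 = 13
E: 3·6+5·1+1·0 = 23 | 2·6+1·6+1·5 = 23
Y: 3·0+5·0+1·8 = 8 | 2·0+1·0+1·8 = 8
gcd(3,5,1,2,1,1) = 1

Coefficients: [3, 5, 1, 2, 1, 1]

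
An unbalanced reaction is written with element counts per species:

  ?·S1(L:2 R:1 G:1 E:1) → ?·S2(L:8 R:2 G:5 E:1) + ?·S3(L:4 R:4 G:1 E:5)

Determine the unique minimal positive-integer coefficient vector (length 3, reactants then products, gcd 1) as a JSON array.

Coefficients: [6, 1, 1]

L: 6·2 = 12 | 1·8+1·4 = 12
R: 6·1 = 6 | 1·2+1·4 = 6
G: 6·1 = 6 | 1·5+1·1 = 6
E: 6·1 = 6 | 1·1+1·5 = 6
gcd(6,1,1) = 1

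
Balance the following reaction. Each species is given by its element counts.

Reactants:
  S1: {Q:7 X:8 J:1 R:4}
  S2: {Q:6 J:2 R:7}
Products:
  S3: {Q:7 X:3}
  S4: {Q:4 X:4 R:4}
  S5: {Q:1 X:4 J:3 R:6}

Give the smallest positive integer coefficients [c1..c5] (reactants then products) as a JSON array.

Q: 5·7+2·6 = 47 | 4·7+4·4+3·1 = 47
X: 5·8+2·0 = 40 | 4·3+4·4+3·4 = 40
J: 5·1+2·2 = 9 | 4·0+4·0+3·3 = 9
R: 5·4+2·7 = 34 | 4·0+4·4+3·6 = 34
gcd(5,2,4,4,3) = 1

Coefficients: [5, 2, 4, 4, 3]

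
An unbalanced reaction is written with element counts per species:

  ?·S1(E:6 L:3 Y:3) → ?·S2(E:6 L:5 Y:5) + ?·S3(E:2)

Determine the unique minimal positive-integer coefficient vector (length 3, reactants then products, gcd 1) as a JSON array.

Coefficients: [5, 3, 6]

E: 5·6 = 30 | 3·6+6·2 = 30
L: 5·3 = 15 | 3·5+6·0 = 15
Y: 5·3 = 15 | 3·5+6·0 = 15
gcd(5,3,6) = 1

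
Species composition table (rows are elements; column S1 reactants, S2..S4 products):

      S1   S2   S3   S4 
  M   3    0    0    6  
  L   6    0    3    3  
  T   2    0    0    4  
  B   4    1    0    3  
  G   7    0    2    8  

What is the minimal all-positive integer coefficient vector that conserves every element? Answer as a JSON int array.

M: 2·3 = 6 | 5·0+3·0+1·6 = 6
L: 2·6 = 12 | 5·0+3·3+1·3 = 12
T: 2·2 = 4 | 5·0+3·0+1·4 = 4
B: 2·4 = 8 | 5·1+3·0+1·3 = 8
G: 2·7 = 14 | 5·0+3·2+1·8 = 14
gcd(2,5,3,1) = 1

Coefficients: [2, 5, 3, 1]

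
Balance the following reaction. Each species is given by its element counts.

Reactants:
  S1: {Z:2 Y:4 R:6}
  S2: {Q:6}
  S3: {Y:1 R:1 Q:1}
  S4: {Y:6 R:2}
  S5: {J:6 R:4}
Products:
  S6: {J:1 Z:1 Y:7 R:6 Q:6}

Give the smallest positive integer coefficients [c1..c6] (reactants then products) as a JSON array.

Coefficients: [3, 5, 6, 4, 1, 6]

J: 3·0+5·0+6·0+4·0+1·6 = 6 | 6·1 = 6
Z: 3·2+5·0+6·0+4·0+1·0 = 6 | 6·1 = 6
Y: 3·4+5·0+6·1+4·6+1·0 = 42 | 6·7 = 42
R: 3·6+5·0+6·1+4·2+1·4 = 36 | 6·6 = 36
Q: 3·0+5·6+6·1+4·0+1·0 = 36 | 6·6 = 36
gcd(3,5,6,4,1,6) = 1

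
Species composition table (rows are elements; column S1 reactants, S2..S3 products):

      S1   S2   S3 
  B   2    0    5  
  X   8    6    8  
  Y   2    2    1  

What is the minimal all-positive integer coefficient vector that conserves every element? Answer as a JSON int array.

Coefficients: [5, 4, 2]

B: 5·2 = 10 | 4·0+2·5 = 10
X: 5·8 = 40 | 4·6+2·8 = 40
Y: 5·2 = 10 | 4·2+2·1 = 10
gcd(5,4,2) = 1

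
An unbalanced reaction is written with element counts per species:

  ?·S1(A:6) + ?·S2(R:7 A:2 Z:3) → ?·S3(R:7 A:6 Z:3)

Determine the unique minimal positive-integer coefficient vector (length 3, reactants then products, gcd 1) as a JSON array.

Coefficients: [2, 3, 3]

R: 2·0+3·7 = 21 | 3·7 = 21
A: 2·6+3·2 = 18 | 3·6 = 18
Z: 2·0+3·3 = 9 | 3·3 = 9
gcd(2,3,3) = 1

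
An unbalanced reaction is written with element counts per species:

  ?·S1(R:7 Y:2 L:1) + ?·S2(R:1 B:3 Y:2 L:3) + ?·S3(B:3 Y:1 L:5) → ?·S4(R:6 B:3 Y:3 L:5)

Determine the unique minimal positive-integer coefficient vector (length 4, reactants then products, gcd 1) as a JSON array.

Coefficients: [4, 2, 3, 5]

R: 4·7+2·1+3·0 = 30 | 5·6 = 30
B: 4·0+2·3+3·3 = 15 | 5·3 = 15
Y: 4·2+2·2+3·1 = 15 | 5·3 = 15
L: 4·1+2·3+3·5 = 25 | 5·5 = 25
gcd(4,2,3,5) = 1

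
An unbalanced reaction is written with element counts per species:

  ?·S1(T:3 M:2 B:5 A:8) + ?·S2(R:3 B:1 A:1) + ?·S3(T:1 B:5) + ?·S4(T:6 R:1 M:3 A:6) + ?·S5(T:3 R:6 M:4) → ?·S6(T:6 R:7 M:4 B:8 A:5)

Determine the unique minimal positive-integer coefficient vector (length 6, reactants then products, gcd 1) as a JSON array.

T: 1·3+5·0+6·1+2·6+3·3 = 30 | 5·6 = 30
R: 1·0+5·3+6·0+2·1+3·6 = 35 | 5·7 = 35
M: 1·2+5·0+6·0+2·3+3·4 = 20 | 5·4 = 20
B: 1·5+5·1+6·5+2·0+3·0 = 40 | 5·8 = 40
A: 1·8+5·1+6·0+2·6+3·0 = 25 | 5·5 = 25
gcd(1,5,6,2,3,5) = 1

Coefficients: [1, 5, 6, 2, 3, 5]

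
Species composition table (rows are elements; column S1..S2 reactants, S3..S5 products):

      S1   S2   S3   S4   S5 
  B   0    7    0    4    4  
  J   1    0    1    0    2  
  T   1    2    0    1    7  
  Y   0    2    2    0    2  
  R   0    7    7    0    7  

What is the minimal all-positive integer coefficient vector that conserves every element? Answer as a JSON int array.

B: 5·0+4·7 = 28 | 3·0+6·4+1·4 = 28
J: 5·1+4·0 = 5 | 3·1+6·0+1·2 = 5
T: 5·1+4·2 = 13 | 3·0+6·1+1·7 = 13
Y: 5·0+4·2 = 8 | 3·2+6·0+1·2 = 8
R: 5·0+4·7 = 28 | 3·7+6·0+1·7 = 28
gcd(5,4,3,6,1) = 1

Coefficients: [5, 4, 3, 6, 1]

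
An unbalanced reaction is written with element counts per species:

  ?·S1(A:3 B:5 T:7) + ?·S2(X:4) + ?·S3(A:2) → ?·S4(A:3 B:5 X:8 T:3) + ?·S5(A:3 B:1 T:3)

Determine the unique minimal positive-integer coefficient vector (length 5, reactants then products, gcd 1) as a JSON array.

A: 3·3+4·0+6·2 = 21 | 2·3+5·3 = 21
B: 3·5+4·0+6·0 = 15 | 2·5+5·1 = 15
X: 3·0+4·4+6·0 = 16 | 2·8+5·0 = 16
T: 3·7+4·0+6·0 = 21 | 2·3+5·3 = 21
gcd(3,4,6,2,5) = 1

Coefficients: [3, 4, 6, 2, 5]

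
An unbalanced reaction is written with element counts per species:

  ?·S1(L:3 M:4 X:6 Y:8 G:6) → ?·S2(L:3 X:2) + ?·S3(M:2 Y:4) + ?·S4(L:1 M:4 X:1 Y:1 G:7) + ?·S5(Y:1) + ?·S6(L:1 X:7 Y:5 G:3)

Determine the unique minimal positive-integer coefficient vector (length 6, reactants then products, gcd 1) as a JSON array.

Coefficients: [5, 3, 4, 3, 6, 3]

L: 5·3 = 15 | 3·3+4·0+3·1+6·0+3·1 = 15
M: 5·4 = 20 | 3·0+4·2+3·4+6·0+3·0 = 20
X: 5·6 = 30 | 3·2+4·0+3·1+6·0+3·7 = 30
Y: 5·8 = 40 | 3·0+4·4+3·1+6·1+3·5 = 40
G: 5·6 = 30 | 3·0+4·0+3·7+6·0+3·3 = 30
gcd(5,3,4,3,6,3) = 1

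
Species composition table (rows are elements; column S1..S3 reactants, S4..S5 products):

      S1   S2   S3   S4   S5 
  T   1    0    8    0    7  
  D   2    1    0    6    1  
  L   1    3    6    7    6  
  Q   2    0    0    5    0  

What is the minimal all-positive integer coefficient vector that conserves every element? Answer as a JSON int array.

Coefficients: [5, 5, 2, 2, 3]

T: 5·1+5·0+2·8 = 21 | 2·0+3·7 = 21
D: 5·2+5·1+2·0 = 15 | 2·6+3·1 = 15
L: 5·1+5·3+2·6 = 32 | 2·7+3·6 = 32
Q: 5·2+5·0+2·0 = 10 | 2·5+3·0 = 10
gcd(5,5,2,2,3) = 1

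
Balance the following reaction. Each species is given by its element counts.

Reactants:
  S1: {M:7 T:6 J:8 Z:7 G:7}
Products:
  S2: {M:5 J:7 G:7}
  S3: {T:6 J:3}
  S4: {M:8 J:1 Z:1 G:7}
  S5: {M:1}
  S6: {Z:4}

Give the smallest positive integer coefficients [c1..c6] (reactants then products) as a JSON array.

Coefficients: [3, 2, 3, 1, 3, 5]

M: 3·7 = 21 | 2·5+3·0+1·8+3·1+5·0 = 21
T: 3·6 = 18 | 2·0+3·6+1·0+3·0+5·0 = 18
J: 3·8 = 24 | 2·7+3·3+1·1+3·0+5·0 = 24
Z: 3·7 = 21 | 2·0+3·0+1·1+3·0+5·4 = 21
G: 3·7 = 21 | 2·7+3·0+1·7+3·0+5·0 = 21
gcd(3,2,3,1,3,5) = 1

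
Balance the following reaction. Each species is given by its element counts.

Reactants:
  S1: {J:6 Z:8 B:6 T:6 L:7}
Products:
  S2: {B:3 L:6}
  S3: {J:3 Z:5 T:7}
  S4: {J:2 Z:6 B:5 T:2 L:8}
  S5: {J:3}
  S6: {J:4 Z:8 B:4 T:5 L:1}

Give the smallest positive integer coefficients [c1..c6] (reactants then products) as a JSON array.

J: 6·6 = 36 | 5·0+2·3+1·2+4·3+4·4 = 36
Z: 6·8 = 48 | 5·0+2·5+1·6+4·0+4·8 = 48
B: 6·6 = 36 | 5·3+2·0+1·5+4·0+4·4 = 36
T: 6·6 = 36 | 5·0+2·7+1·2+4·0+4·5 = 36
L: 6·7 = 42 | 5·6+2·0+1·8+4·0+4·1 = 42
gcd(6,5,2,1,4,4) = 1

Coefficients: [6, 5, 2, 1, 4, 4]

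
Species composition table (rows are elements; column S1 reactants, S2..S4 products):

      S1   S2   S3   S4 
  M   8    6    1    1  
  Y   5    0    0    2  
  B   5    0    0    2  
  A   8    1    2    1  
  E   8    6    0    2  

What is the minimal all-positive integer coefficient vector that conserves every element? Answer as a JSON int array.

M: 2·8 = 16 | 1·6+5·1+5·1 = 16
Y: 2·5 = 10 | 1·0+5·0+5·2 = 10
B: 2·5 = 10 | 1·0+5·0+5·2 = 10
A: 2·8 = 16 | 1·1+5·2+5·1 = 16
E: 2·8 = 16 | 1·6+5·0+5·2 = 16
gcd(2,1,5,5) = 1

Coefficients: [2, 1, 5, 5]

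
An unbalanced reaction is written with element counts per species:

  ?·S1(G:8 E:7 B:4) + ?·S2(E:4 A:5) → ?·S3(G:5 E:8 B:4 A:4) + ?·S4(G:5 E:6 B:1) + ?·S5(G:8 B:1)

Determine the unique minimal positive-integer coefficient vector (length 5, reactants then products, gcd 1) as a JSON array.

Coefficients: [6, 4, 5, 3, 1]

G: 6·8+4·0 = 48 | 5·5+3·5+1·8 = 48
E: 6·7+4·4 = 58 | 5·8+3·6+1·0 = 58
B: 6·4+4·0 = 24 | 5·4+3·1+1·1 = 24
A: 6·0+4·5 = 20 | 5·4+3·0+1·0 = 20
gcd(6,4,5,3,1) = 1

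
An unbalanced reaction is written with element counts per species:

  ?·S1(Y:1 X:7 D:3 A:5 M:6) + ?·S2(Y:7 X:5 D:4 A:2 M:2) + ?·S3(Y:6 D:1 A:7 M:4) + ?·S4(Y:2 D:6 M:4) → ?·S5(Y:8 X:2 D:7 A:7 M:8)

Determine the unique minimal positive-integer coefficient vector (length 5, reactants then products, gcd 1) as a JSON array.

Y: 1·1+1·7+5·6+5·2 = 48 | 6·8 = 48
X: 1·7+1·5+5·0+5·0 = 12 | 6·2 = 12
D: 1·3+1·4+5·1+5·6 = 42 | 6·7 = 42
A: 1·5+1·2+5·7+5·0 = 42 | 6·7 = 42
M: 1·6+1·2+5·4+5·4 = 48 | 6·8 = 48
gcd(1,1,5,5,6) = 1

Coefficients: [1, 1, 5, 5, 6]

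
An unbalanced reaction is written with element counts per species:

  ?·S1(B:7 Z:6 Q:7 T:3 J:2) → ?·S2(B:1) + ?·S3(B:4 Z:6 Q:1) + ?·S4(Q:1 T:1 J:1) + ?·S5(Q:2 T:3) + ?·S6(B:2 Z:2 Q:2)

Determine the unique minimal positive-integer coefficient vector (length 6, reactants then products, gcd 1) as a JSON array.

Coefficients: [3, 5, 1, 6, 1, 6]

B: 3·7 = 21 | 5·1+1·4+6·0+1·0+6·2 = 21
Z: 3·6 = 18 | 5·0+1·6+6·0+1·0+6·2 = 18
Q: 3·7 = 21 | 5·0+1·1+6·1+1·2+6·2 = 21
T: 3·3 = 9 | 5·0+1·0+6·1+1·3+6·0 = 9
J: 3·2 = 6 | 5·0+1·0+6·1+1·0+6·0 = 6
gcd(3,5,1,6,1,6) = 1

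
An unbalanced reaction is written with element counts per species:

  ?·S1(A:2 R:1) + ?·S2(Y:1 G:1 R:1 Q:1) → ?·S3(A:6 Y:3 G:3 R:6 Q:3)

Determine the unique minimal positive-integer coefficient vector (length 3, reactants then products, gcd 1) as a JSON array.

Coefficients: [3, 3, 1]

A: 3·2+3·0 = 6 | 1·6 = 6
Y: 3·0+3·1 = 3 | 1·3 = 3
G: 3·0+3·1 = 3 | 1·3 = 3
R: 3·1+3·1 = 6 | 1·6 = 6
Q: 3·0+3·1 = 3 | 1·3 = 3
gcd(3,3,1) = 1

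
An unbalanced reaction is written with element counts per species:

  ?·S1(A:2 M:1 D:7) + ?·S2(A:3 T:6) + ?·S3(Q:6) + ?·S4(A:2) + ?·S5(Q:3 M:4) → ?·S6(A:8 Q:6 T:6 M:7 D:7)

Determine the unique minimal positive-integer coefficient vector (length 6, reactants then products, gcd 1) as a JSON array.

Coefficients: [4, 4, 1, 6, 6, 4]

A: 4·2+4·3+1·0+6·2+6·0 = 32 | 4·8 = 32
Q: 4·0+4·0+1·6+6·0+6·3 = 24 | 4·6 = 24
T: 4·0+4·6+1·0+6·0+6·0 = 24 | 4·6 = 24
M: 4·1+4·0+1·0+6·0+6·4 = 28 | 4·7 = 28
D: 4·7+4·0+1·0+6·0+6·0 = 28 | 4·7 = 28
gcd(4,4,1,6,6,4) = 1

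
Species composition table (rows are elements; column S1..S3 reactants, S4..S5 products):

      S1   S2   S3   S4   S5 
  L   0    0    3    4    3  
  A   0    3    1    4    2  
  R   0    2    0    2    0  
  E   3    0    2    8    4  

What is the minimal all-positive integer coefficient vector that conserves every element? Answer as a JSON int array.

Coefficients: [6, 3, 5, 3, 1]

L: 6·0+3·0+5·3 = 15 | 3·4+1·3 = 15
A: 6·0+3·3+5·1 = 14 | 3·4+1·2 = 14
R: 6·0+3·2+5·0 = 6 | 3·2+1·0 = 6
E: 6·3+3·0+5·2 = 28 | 3·8+1·4 = 28
gcd(6,3,5,3,1) = 1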